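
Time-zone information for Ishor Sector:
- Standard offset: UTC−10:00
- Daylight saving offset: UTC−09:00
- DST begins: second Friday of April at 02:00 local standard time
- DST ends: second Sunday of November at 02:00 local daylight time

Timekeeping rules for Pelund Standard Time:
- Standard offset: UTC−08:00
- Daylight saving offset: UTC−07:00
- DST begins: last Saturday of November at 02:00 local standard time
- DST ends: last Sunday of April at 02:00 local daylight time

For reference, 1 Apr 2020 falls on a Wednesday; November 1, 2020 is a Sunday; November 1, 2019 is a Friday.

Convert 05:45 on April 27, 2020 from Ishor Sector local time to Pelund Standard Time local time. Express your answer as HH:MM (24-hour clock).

1 April 2020 is a Wednesday, so the first Friday is April 3 and the second is April 10.
1 November 2020 is a Sunday, so the first Sunday is November 1 and the second is November 8.
April 27, 2020 falls between 10 April and 8 November, so daylight saving is in effect and Ishor Sector is at UTC−09:00.
05:45 Ishor Sector + 9h = 14:45 UTC.
1 November 2019 is a Friday, so Saturdays fall on 2, 9, 16, 23, 30; the last is November 30.
1 April 2020 is a Wednesday, so Sundays fall on 5, 12, 19, 26; the last is April 26.
At the standard offset (UTC−08:00), 14:45 UTC − 8h = 06:45 Pelund Standard Time standard time.
The standard-time date in Pelund Standard Time, April 27, 2020, does not fall between 30 November 2019 and 26 April 2020, so daylight saving is not in effect and Pelund Standard Time is at UTC−08:00.
14:45 UTC − 8h = 06:45 Pelund Standard Time.

06:45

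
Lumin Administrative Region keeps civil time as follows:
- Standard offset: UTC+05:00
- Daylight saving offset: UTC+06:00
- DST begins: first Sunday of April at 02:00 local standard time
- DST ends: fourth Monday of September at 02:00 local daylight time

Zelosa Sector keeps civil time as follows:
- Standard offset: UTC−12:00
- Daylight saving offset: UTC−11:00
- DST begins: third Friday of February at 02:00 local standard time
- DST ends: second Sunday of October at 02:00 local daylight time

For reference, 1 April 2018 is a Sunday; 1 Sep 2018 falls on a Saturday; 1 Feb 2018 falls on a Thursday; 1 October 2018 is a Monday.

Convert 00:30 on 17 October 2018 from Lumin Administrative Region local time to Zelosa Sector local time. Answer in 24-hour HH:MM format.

07:30

1 April 2018 is a Sunday, so the first Sunday is April 1.
1 September 2018 is a Saturday, so the first Monday is September 3 and the fourth is September 24.
17 October 2018 is outside the daylight-saving period (1 April – 24 September), so Lumin Administrative Region is on standard time, UTC+05:00.
00:30 Lumin Administrative Region − 5h = 19:30 UTC (rolling into the previous day, 16 October 2018).
1 February 2018 is a Thursday, so the first Friday is February 2 and the third is February 16.
1 October 2018 is a Monday, so the first Sunday is October 7 and the second is October 14.
At the standard offset (UTC−12:00), 19:30 UTC − 12h = 07:30 Zelosa Sector standard time.
The standard-time date in Zelosa Sector, 16 October 2018, is outside the daylight-saving period (16 February – 14 October), so Zelosa Sector is on standard time, UTC−12:00.
19:30 UTC − 12h = 07:30 Zelosa Sector.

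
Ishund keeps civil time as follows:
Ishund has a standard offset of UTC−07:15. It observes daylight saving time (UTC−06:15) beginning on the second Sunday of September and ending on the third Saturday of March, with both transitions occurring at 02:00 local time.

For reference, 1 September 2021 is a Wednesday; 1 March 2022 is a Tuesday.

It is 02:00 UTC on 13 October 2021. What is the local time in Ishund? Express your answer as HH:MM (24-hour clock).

19:45

1 September 2021 is a Wednesday, so the first Sunday is September 5 and the second is September 12.
1 March 2022 is a Tuesday, so the first Saturday is March 5 and the third is March 19.
At the standard offset (UTC−07:15), 02:00 UTC − 7h15m = 18:45 Ishund standard time (rolling into the previous day, 12 October 2021).
The standard-time date in Ishund, 12 October 2021, lies within the daylight-saving period (12 September 2021 – 19 March 2022), so Ishund is on daylight time, UTC−06:15.
02:00 UTC − 6h15m = 19:45 local (rolling into the previous day, 12 October 2021).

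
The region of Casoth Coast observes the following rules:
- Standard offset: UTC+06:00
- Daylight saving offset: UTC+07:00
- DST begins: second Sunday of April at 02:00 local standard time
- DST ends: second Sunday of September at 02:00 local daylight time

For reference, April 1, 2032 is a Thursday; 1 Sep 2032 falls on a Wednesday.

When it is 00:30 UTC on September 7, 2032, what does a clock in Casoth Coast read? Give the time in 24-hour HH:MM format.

07:30

1 April 2032 is a Thursday, so the first Sunday is April 4 and the second is April 11.
1 September 2032 is a Wednesday, so the first Sunday is September 5 and the second is September 12.
At the standard offset (UTC+06:00), 00:30 UTC + 6h = 06:30 Casoth Coast standard time.
The standard-time date in Casoth Coast, September 7, 2032, lies within the daylight-saving period (11 April – 12 September), so Casoth Coast is on daylight time, UTC+07:00.
00:30 UTC + 7h = 07:30 local.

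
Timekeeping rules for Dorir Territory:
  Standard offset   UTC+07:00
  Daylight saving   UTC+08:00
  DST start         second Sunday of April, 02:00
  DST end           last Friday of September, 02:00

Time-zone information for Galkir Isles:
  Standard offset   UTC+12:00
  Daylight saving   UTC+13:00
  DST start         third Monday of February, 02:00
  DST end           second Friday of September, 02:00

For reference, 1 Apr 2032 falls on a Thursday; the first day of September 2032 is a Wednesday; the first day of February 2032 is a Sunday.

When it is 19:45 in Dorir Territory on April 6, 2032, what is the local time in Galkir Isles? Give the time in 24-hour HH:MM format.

1 April 2032 is a Thursday, so the first Sunday is April 4 and the second is April 11.
1 September 2032 is a Wednesday, so Fridays fall on 3, 10, 17, 24; the last is September 24.
Daylight saving runs 11 April – 24 September; April 6, 2032 is outside that window, so Dorir Territory is on standard time at UTC+07:00.
19:45 Dorir Territory − 7h = 12:45 UTC.
1 February 2032 is a Sunday, so the first Monday is February 2 and the third is February 16.
1 September 2032 is a Wednesday, so the first Friday is September 3 and the second is September 10.
At the standard offset (UTC+12:00), 12:45 UTC + 12h = 00:45 Galkir Isles standard time (rolling into the next day, 7 April 2032).
Daylight saving runs 16 February – 10 September; the standard-time date in Galkir Isles, April 7, 2032, is inside that window, so Galkir Isles is at UTC+13:00.
12:45 UTC + 13h = 01:45 Galkir Isles (rolling into the next day, 7 April 2032).

01:45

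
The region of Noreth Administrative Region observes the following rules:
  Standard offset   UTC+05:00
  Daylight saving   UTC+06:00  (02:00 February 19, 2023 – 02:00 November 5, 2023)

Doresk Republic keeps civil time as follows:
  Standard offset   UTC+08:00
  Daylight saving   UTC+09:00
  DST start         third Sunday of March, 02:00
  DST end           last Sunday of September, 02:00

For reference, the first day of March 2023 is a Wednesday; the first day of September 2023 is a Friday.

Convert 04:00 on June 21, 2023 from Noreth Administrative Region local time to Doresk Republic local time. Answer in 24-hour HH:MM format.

07:00

Daylight saving runs 19 February – 5 November; June 21, 2023 is inside that window, so Noreth Administrative Region is at UTC+06:00.
04:00 Noreth Administrative Region − 6h = 22:00 UTC (rolling into the previous day, 20 June 2023).
1 March 2023 is a Wednesday, so the first Sunday is March 5 and the third is March 19.
1 September 2023 is a Friday, so Sundays fall on 3, 10, 17, 24; the last is September 24.
At the standard offset (UTC+08:00), 22:00 UTC + 8h = 06:00 Doresk Republic standard time (rolling into the next day, 21 June 2023).
The standard-time date in Doresk Republic, June 21, 2023, falls between 19 March and 24 September, so daylight saving is in effect and Doresk Republic is at UTC+09:00.
22:00 UTC + 9h = 07:00 Doresk Republic (rolling into the next day, 21 June 2023).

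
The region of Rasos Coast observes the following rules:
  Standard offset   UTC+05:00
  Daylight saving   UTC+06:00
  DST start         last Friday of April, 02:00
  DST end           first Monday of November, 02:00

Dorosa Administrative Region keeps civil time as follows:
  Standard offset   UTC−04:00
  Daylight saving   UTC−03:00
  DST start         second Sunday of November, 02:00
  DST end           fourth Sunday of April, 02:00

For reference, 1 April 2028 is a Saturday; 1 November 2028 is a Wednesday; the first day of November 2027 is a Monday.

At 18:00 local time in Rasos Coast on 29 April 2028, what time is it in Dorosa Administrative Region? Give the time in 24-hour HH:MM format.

1 April 2028 is a Saturday, so Fridays fall on 7, 14, 21, 28; the last is April 28.
1 November 2028 is a Wednesday, so the first Monday is November 6.
29 April 2028 falls between 28 April and 6 November, so daylight saving is in effect and Rasos Coast is at UTC+06:00.
18:00 Rasos Coast − 6h = 12:00 UTC.
1 November 2027 is a Monday, so the first Sunday is November 7 and the second is November 14.
1 April 2028 is a Saturday, so the first Sunday is April 2 and the fourth is April 23.
At the standard offset (UTC−04:00), 12:00 UTC − 4h = 08:00 Dorosa Administrative Region standard time.
The standard-time date in Dorosa Administrative Region, 29 April 2028, does not fall between 14 November 2027 and 23 April 2028, so daylight saving is not in effect and Dorosa Administrative Region is at UTC−04:00.
12:00 UTC − 4h = 08:00 Dorosa Administrative Region.

08:00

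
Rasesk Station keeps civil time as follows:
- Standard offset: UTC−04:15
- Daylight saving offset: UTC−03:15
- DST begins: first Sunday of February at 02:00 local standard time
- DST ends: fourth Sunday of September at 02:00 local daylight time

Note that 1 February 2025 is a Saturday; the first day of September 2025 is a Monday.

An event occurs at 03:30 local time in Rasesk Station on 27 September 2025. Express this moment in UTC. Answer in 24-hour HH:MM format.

1 February 2025 is a Saturday, so the first Sunday is February 2.
1 September 2025 is a Monday, so the first Sunday is September 7 and the fourth is September 28.
27 September 2025 lies within the daylight-saving period (2 February – 28 September), so Rasesk Station is on daylight time, UTC−03:15.
03:30 local + 3h15m = 06:45 UTC.

06:45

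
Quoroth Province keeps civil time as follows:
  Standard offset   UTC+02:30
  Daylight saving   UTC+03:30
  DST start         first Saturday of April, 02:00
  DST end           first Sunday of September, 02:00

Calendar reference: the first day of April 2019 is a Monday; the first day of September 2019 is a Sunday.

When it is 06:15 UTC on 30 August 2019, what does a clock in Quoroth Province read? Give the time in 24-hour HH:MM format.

09:45

1 April 2019 is a Monday, so the first Saturday is April 6.
1 September 2019 is a Sunday, so the first Sunday is September 1.
At the standard offset (UTC+02:30), 06:15 UTC + 2h30m = 08:45 Quoroth Province standard time.
The standard-time date in Quoroth Province, 30 August 2019, falls between 6 April and 1 September, so daylight saving is in effect and Quoroth Province is at UTC+03:30.
06:15 UTC + 3h30m = 09:45 local.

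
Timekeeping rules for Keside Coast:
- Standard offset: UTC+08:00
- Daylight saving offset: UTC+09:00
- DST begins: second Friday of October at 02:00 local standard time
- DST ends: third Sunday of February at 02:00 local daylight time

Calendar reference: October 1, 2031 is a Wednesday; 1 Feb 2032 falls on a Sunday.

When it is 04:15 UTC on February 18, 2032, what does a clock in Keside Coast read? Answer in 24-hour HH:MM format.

12:15

1 October 2031 is a Wednesday, so the first Friday is October 3 and the second is October 10.
1 February 2032 is a Sunday, so the first Sunday is February 1 and the third is February 15.
At the standard offset (UTC+08:00), 04:15 UTC + 8h = 12:15 Keside Coast standard time.
The standard-time date in Keside Coast, February 18, 2032, does not fall between 10 October 2031 and 15 February 2032, so daylight saving is not in effect and Keside Coast is at UTC+08:00.
04:15 UTC + 8h = 12:15 local.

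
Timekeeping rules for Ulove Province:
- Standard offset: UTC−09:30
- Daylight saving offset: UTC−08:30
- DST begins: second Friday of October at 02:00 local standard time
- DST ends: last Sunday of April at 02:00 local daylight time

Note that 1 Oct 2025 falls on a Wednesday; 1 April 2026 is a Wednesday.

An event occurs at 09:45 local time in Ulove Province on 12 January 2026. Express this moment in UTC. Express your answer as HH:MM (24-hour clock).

1 October 2025 is a Wednesday, so the first Friday is October 3 and the second is October 10.
1 April 2026 is a Wednesday, so Sundays fall on 5, 12, 19, 26; the last is April 26.
Daylight saving runs 10 October 2025 – 26 April 2026; 12 January 2026 is inside that window, so Ulove Province is at UTC−08:30.
09:45 local + 8h30m = 18:15 UTC.

18:15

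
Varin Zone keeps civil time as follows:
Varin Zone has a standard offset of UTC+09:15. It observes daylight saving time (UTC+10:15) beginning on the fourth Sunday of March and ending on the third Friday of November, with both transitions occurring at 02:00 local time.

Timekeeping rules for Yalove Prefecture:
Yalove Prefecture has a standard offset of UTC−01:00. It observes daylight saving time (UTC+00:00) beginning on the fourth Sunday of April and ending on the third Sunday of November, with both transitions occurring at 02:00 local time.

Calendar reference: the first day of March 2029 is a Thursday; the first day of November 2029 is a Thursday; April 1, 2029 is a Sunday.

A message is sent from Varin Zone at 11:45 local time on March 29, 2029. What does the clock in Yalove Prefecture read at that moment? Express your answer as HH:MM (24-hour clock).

00:30

1 March 2029 is a Thursday, so the first Sunday is March 4 and the fourth is March 25.
1 November 2029 is a Thursday, so the first Friday is November 2 and the third is November 16.
March 29, 2029 lies within the daylight-saving period (25 March – 16 November), so Varin Zone is on daylight time, UTC+10:15.
11:45 Varin Zone − 10h15m = 01:30 UTC.
1 April 2029 is a Sunday, so the first Sunday is April 1 and the fourth is April 22.
1 November 2029 is a Thursday, so the first Sunday is November 4 and the third is November 18.
At the standard offset (UTC−01:00), 01:30 UTC − 1h = 00:30 Yalove Prefecture standard time.
Daylight saving runs 22 April – 18 November; the standard-time date in Yalove Prefecture, March 29, 2029, is outside that window, so Yalove Prefecture is on standard time at UTC−01:00.
01:30 UTC − 1h = 00:30 Yalove Prefecture.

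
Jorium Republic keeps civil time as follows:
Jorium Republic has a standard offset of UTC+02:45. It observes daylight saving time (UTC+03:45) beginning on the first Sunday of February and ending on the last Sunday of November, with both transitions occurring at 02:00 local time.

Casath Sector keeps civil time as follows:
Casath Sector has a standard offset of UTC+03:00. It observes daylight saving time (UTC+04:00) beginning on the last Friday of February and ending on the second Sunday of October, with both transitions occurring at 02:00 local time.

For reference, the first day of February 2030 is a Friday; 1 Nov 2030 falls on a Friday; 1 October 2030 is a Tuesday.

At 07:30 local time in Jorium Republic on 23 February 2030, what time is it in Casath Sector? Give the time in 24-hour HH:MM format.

07:45

1 February 2030 is a Friday, so the first Sunday is February 3.
1 November 2030 is a Friday, so Sundays fall on 3, 10, 17, 24; the last is November 24.
23 February 2030 lies within the daylight-saving period (3 February – 24 November), so Jorium Republic is on daylight time, UTC+03:45.
07:30 Jorium Republic − 3h45m = 03:45 UTC.
1 February 2030 is a Friday, so Fridays fall on 1, 8, 15, 22; the last is February 22.
1 October 2030 is a Tuesday, so the first Sunday is October 6 and the second is October 13.
At the standard offset (UTC+03:00), 03:45 UTC + 3h = 06:45 Casath Sector standard time.
The standard-time date in Casath Sector, 23 February 2030, falls between 22 February and 13 October, so daylight saving is in effect and Casath Sector is at UTC+04:00.
03:45 UTC + 4h = 07:45 Casath Sector.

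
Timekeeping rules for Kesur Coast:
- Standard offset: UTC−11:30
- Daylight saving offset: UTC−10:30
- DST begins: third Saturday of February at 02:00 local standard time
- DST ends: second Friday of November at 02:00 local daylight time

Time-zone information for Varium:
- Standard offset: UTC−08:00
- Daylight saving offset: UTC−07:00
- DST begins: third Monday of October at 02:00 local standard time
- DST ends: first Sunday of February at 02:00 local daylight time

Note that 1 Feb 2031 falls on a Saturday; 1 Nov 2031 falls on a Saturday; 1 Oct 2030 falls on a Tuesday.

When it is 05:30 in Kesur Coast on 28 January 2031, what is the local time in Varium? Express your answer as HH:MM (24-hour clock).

10:00

1 February 2031 is a Saturday, so the first Saturday is February 1 and the third is February 15.
1 November 2031 is a Saturday, so the first Friday is November 7 and the second is November 14.
Daylight saving runs 15 February – 14 November; 28 January 2031 is outside that window, so Kesur Coast is on standard time at UTC−11:30.
05:30 Kesur Coast + 11h30m = 17:00 UTC.
1 October 2030 is a Tuesday, so the first Monday is October 7 and the third is October 21.
1 February 2031 is a Saturday, so the first Sunday is February 2.
At the standard offset (UTC−08:00), 17:00 UTC − 8h = 09:00 Varium standard time.
The standard-time date in Varium, 28 January 2031, lies within the daylight-saving period (21 October 2030 – 2 February 2031), so Varium is on daylight time, UTC−07:00.
17:00 UTC − 7h = 10:00 Varium.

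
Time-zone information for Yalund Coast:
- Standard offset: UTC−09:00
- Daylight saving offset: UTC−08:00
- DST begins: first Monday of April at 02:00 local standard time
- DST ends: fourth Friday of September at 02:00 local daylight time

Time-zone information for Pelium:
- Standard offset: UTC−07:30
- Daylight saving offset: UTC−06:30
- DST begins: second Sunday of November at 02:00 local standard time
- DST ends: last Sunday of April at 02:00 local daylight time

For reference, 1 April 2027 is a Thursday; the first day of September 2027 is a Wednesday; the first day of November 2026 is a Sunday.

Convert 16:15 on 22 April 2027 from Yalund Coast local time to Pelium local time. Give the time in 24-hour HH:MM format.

17:45

1 April 2027 is a Thursday, so the first Monday is April 5.
1 September 2027 is a Wednesday, so the first Friday is September 3 and the fourth is September 24.
22 April 2027 falls between 5 April and 24 September, so daylight saving is in effect and Yalund Coast is at UTC−08:00.
16:15 Yalund Coast + 8h = 00:15 UTC (rolling into the next day, 23 April 2027).
1 November 2026 is a Sunday, so the first Sunday is November 1 and the second is November 8.
1 April 2027 is a Thursday, so Sundays fall on 4, 11, 18, 25; the last is April 25.
At the standard offset (UTC−07:30), 00:15 UTC − 7h30m = 16:45 Pelium standard time (rolling into the previous day, 22 April 2027).
The standard-time date in Pelium, 22 April 2027, falls between 8 November 2026 and 25 April 2027, so daylight saving is in effect and Pelium is at UTC−06:30.
00:15 UTC − 6h30m = 17:45 Pelium (rolling into the previous day, 22 April 2027).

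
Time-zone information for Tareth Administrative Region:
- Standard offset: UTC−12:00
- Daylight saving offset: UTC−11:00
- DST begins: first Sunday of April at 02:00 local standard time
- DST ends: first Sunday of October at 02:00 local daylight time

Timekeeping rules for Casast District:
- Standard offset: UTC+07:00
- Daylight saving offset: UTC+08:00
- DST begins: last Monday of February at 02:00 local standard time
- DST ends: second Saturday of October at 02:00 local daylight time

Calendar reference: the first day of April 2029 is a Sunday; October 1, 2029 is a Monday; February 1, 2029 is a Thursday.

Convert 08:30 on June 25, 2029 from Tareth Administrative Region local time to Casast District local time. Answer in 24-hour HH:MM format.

1 April 2029 is a Sunday, so the first Sunday is April 1.
1 October 2029 is a Monday, so the first Sunday is October 7.
June 25, 2029 lies within the daylight-saving period (1 April – 7 October), so Tareth Administrative Region is on daylight time, UTC−11:00.
08:30 Tareth Administrative Region + 11h = 19:30 UTC.
1 February 2029 is a Thursday, so Mondays fall on 5, 12, 19, 26; the last is February 26.
1 October 2029 is a Monday, so the first Saturday is October 6 and the second is October 13.
At the standard offset (UTC+07:00), 19:30 UTC + 7h = 02:30 Casast District standard time (rolling into the next day, 26 June 2029).
The standard-time date in Casast District, June 26, 2029, falls between 26 February and 13 October, so daylight saving is in effect and Casast District is at UTC+08:00.
19:30 UTC + 8h = 03:30 Casast District (rolling into the next day, 26 June 2029).

03:30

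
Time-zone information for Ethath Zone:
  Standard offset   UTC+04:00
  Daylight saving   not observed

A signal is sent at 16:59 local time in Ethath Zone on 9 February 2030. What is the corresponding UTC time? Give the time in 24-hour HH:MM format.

12:59

Ethath Zone has no daylight saving, so its offset is UTC+04:00 year-round.
16:59 local − 4h = 12:59 UTC.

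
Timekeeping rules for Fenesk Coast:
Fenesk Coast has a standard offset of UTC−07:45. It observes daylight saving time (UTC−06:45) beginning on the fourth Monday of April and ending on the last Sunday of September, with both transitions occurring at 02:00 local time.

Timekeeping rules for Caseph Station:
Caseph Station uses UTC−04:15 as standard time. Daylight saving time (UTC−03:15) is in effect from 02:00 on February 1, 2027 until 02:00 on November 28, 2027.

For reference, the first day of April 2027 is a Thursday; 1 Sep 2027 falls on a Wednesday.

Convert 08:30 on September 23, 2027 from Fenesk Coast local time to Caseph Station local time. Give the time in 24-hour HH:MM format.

1 April 2027 is a Thursday, so the first Monday is April 5 and the fourth is April 26.
1 September 2027 is a Wednesday, so Sundays fall on 5, 12, 19, 26; the last is September 26.
Daylight saving runs 26 April – 26 September; September 23, 2027 is inside that window, so Fenesk Coast is at UTC−06:45.
08:30 Fenesk Coast + 6h45m = 15:15 UTC.
At the standard offset (UTC−04:15), 15:15 UTC − 4h15m = 11:00 Caseph Station standard time.
The standard-time date in Caseph Station, September 23, 2027, lies within the daylight-saving period (1 February – 28 November), so Caseph Station is on daylight time, UTC−03:15.
15:15 UTC − 3h15m = 12:00 Caseph Station.

12:00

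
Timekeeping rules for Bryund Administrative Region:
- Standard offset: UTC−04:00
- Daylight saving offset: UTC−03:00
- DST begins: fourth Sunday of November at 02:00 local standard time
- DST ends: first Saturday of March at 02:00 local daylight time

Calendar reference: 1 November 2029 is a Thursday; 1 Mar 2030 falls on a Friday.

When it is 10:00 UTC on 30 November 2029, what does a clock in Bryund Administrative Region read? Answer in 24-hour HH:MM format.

1 November 2029 is a Thursday, so the first Sunday is November 4 and the fourth is November 25.
1 March 2030 is a Friday, so the first Saturday is March 2.
At the standard offset (UTC−04:00), 10:00 UTC − 4h = 06:00 Bryund Administrative Region standard time.
Daylight saving runs 25 November 2029 – 2 March 2030; the standard-time date in Bryund Administrative Region, 30 November 2029, is inside that window, so Bryund Administrative Region is at UTC−03:00.
10:00 UTC − 3h = 07:00 local.

07:00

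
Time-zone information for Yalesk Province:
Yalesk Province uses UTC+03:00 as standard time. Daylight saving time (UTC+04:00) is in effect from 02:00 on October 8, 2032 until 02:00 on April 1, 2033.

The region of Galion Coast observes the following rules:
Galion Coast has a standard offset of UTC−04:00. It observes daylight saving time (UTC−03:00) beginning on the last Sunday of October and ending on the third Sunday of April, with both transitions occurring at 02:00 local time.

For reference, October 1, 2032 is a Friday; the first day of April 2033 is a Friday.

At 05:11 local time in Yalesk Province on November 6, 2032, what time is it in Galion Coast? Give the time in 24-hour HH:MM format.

22:11

November 6, 2032 falls between 8 October 2032 and 1 April 2033, so daylight saving is in effect and Yalesk Province is at UTC+04:00.
05:11 Yalesk Province − 4h = 01:11 UTC.
1 October 2032 is a Friday, so Sundays fall on 3, 10, 17, 24, 31; the last is October 31.
1 April 2033 is a Friday, so the first Sunday is April 3 and the third is April 17.
At the standard offset (UTC−04:00), 01:11 UTC − 4h = 21:11 Galion Coast standard time (rolling into the previous day, 5 November 2032).
The standard-time date in Galion Coast, November 5, 2032, lies within the daylight-saving period (31 October 2032 – 17 April 2033), so Galion Coast is on daylight time, UTC−03:00.
01:11 UTC − 3h = 22:11 Galion Coast (rolling into the previous day, 5 November 2032).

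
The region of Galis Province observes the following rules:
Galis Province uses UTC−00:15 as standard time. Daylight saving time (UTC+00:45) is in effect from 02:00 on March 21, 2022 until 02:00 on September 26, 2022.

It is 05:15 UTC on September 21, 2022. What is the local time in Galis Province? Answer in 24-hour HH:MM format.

06:00

At the standard offset (UTC−00:15), 05:15 UTC − 0h15m = 05:00 Galis Province standard time.
The standard-time date in Galis Province, September 21, 2022, lies within the daylight-saving period (21 March – 26 September), so Galis Province is on daylight time, UTC+00:45.
05:15 UTC + 0h45m = 06:00 local.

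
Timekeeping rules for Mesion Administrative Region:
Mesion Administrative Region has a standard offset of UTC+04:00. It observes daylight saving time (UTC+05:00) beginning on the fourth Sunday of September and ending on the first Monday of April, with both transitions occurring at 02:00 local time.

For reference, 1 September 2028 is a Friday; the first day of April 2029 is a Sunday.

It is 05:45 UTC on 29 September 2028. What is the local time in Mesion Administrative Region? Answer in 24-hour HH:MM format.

10:45

1 September 2028 is a Friday, so the first Sunday is September 3 and the fourth is September 24.
1 April 2029 is a Sunday, so the first Monday is April 2.
At the standard offset (UTC+04:00), 05:45 UTC + 4h = 09:45 Mesion Administrative Region standard time.
The standard-time date in Mesion Administrative Region, 29 September 2028, falls between 24 September 2028 and 2 April 2029, so daylight saving is in effect and Mesion Administrative Region is at UTC+05:00.
05:45 UTC + 5h = 10:45 local.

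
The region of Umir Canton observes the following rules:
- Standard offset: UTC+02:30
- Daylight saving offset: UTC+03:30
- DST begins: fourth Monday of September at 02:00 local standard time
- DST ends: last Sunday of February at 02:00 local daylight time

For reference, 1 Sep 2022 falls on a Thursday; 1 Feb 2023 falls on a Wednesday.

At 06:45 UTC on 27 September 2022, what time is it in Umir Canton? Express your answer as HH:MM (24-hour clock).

10:15

1 September 2022 is a Thursday, so the first Monday is September 5 and the fourth is September 26.
1 February 2023 is a Wednesday, so Sundays fall on 5, 12, 19, 26; the last is February 26.
At the standard offset (UTC+02:30), 06:45 UTC + 2h30m = 09:15 Umir Canton standard time.
The standard-time date in Umir Canton, 27 September 2022, falls between 26 September 2022 and 26 February 2023, so daylight saving is in effect and Umir Canton is at UTC+03:30.
06:45 UTC + 3h30m = 10:15 local.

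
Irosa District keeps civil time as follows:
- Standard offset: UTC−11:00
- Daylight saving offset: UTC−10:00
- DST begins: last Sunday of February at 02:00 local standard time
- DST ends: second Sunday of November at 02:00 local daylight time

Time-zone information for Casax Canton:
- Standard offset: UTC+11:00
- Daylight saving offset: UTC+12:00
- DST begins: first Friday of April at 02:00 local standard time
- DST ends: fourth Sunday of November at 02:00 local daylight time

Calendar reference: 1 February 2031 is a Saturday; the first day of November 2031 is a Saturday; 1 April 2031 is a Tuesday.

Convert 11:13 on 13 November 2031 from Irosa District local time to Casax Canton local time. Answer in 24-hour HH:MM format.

1 February 2031 is a Saturday, so Sundays fall on 2, 9, 16, 23; the last is February 23.
1 November 2031 is a Saturday, so the first Sunday is November 2 and the second is November 9.
13 November 2031 does not fall between 23 February and 9 November, so daylight saving is not in effect and Irosa District is at UTC−11:00.
11:13 Irosa District + 11h = 22:13 UTC.
1 April 2031 is a Tuesday, so the first Friday is April 4.
1 November 2031 is a Saturday, so the first Sunday is November 2 and the fourth is November 23.
At the standard offset (UTC+11:00), 22:13 UTC + 11h = 09:13 Casax Canton standard time (rolling into the next day, 14 November 2031).
The standard-time date in Casax Canton, 14 November 2031, falls between 4 April and 23 November, so daylight saving is in effect and Casax Canton is at UTC+12:00.
22:13 UTC + 12h = 10:13 Casax Canton (rolling into the next day, 14 November 2031).

10:13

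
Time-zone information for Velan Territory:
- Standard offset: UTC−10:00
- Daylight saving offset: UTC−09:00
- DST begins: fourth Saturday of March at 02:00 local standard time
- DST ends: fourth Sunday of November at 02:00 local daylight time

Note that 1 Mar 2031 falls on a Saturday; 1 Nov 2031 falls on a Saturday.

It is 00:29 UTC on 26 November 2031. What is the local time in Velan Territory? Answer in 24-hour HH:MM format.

14:29

1 March 2031 is a Saturday, so the first Saturday is March 1 and the fourth is March 22.
1 November 2031 is a Saturday, so the first Sunday is November 2 and the fourth is November 23.
At the standard offset (UTC−10:00), 00:29 UTC − 10h = 14:29 Velan Territory standard time (rolling into the previous day, 25 November 2031).
The standard-time date in Velan Territory, 25 November 2031, is outside the daylight-saving period (22 March – 23 November), so Velan Territory is on standard time, UTC−10:00.
00:29 UTC − 10h = 14:29 local (rolling into the previous day, 25 November 2031).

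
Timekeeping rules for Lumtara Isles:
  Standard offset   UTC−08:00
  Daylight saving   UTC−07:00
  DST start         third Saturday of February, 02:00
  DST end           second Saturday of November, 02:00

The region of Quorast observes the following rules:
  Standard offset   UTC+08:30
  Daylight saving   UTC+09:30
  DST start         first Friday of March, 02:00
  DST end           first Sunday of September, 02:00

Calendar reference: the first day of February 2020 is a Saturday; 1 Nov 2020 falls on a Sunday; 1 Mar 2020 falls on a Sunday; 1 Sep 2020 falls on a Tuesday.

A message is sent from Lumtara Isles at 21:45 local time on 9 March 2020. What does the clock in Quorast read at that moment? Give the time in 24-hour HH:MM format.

1 February 2020 is a Saturday, so the first Saturday is February 1 and the third is February 15.
1 November 2020 is a Sunday, so the first Saturday is November 7 and the second is November 14.
9 March 2020 lies within the daylight-saving period (15 February – 14 November), so Lumtara Isles is on daylight time, UTC−07:00.
21:45 Lumtara Isles + 7h = 04:45 UTC (rolling into the next day, 10 March 2020).
1 March 2020 is a Sunday, so the first Friday is March 6.
1 September 2020 is a Tuesday, so the first Sunday is September 6.
At the standard offset (UTC+08:30), 04:45 UTC + 8h30m = 13:15 Quorast standard time.
The standard-time date in Quorast, 10 March 2020, falls between 6 March and 6 September, so daylight saving is in effect and Quorast is at UTC+09:30.
04:45 UTC + 9h30m = 14:15 Quorast.

14:15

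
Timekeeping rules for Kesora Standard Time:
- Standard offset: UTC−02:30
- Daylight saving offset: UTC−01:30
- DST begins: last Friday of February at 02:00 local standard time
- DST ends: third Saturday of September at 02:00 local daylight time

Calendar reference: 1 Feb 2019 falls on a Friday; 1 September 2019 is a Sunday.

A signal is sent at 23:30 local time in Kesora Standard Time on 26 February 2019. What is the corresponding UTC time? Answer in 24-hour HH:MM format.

1 February 2019 is a Friday, so Fridays fall on 1, 8, 15, 22; the last is February 22.
1 September 2019 is a Sunday, so the first Saturday is September 7 and the third is September 21.
26 February 2019 falls between 22 February and 21 September, so daylight saving is in effect and Kesora Standard Time is at UTC−01:30.
23:30 local + 1h30m = 01:00 UTC (rolling into the next day, 27 February 2019).

01:00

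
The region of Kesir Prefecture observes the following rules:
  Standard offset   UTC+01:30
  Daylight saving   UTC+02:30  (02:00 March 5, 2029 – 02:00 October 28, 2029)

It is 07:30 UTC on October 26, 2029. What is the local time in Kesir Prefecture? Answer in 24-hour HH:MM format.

10:00

At the standard offset (UTC+01:30), 07:30 UTC + 1h30m = 09:00 Kesir Prefecture standard time.
The standard-time date in Kesir Prefecture, October 26, 2029, falls between 5 March and 28 October, so daylight saving is in effect and Kesir Prefecture is at UTC+02:30.
07:30 UTC + 2h30m = 10:00 local.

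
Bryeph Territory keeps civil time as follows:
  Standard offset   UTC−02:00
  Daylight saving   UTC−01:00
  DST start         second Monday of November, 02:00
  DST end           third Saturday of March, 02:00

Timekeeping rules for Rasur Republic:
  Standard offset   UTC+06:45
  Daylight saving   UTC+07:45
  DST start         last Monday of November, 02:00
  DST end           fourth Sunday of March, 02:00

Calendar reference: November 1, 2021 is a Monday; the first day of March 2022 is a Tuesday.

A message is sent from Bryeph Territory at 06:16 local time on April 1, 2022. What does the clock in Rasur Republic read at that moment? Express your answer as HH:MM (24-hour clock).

1 November 2021 is a Monday, so the first Monday is November 1 and the second is November 8.
1 March 2022 is a Tuesday, so the first Saturday is March 5 and the third is March 19.
April 1, 2022 does not fall between 8 November 2021 and 19 March 2022, so daylight saving is not in effect and Bryeph Territory is at UTC−02:00.
06:16 Bryeph Territory + 2h = 08:16 UTC.
1 November 2021 is a Monday, so Mondays fall on 1, 8, 15, 22, 29; the last is November 29.
1 March 2022 is a Tuesday, so the first Sunday is March 6 and the fourth is March 27.
At the standard offset (UTC+06:45), 08:16 UTC + 6h45m = 15:01 Rasur Republic standard time.
The standard-time date in Rasur Republic, April 1, 2022, is outside the daylight-saving period (29 November 2021 – 27 March 2022), so Rasur Republic is on standard time, UTC+06:45.
08:16 UTC + 6h45m = 15:01 Rasur Republic.

15:01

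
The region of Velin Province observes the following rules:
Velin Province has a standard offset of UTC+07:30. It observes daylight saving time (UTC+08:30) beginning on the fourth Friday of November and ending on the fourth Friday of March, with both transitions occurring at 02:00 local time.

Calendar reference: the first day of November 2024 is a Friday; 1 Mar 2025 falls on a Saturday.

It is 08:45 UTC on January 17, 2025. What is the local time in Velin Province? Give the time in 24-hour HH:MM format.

1 November 2024 is a Friday, so the first Friday is November 1 and the fourth is November 22.
1 March 2025 is a Saturday, so the first Friday is March 7 and the fourth is March 28.
At the standard offset (UTC+07:30), 08:45 UTC + 7h30m = 16:15 Velin Province standard time.
The standard-time date in Velin Province, January 17, 2025, lies within the daylight-saving period (22 November 2024 – 28 March 2025), so Velin Province is on daylight time, UTC+08:30.
08:45 UTC + 8h30m = 17:15 local.

17:15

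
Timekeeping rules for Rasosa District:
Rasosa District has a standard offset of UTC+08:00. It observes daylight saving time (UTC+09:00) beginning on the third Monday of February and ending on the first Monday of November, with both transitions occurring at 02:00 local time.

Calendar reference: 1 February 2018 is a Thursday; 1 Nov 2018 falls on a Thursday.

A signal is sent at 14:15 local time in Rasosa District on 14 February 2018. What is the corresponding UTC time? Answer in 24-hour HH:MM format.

06:15

1 February 2018 is a Thursday, so the first Monday is February 5 and the third is February 19.
1 November 2018 is a Thursday, so the first Monday is November 5.
14 February 2018 does not fall between 19 February and 5 November, so daylight saving is not in effect and Rasosa District is at UTC+08:00.
14:15 local − 8h = 06:15 UTC.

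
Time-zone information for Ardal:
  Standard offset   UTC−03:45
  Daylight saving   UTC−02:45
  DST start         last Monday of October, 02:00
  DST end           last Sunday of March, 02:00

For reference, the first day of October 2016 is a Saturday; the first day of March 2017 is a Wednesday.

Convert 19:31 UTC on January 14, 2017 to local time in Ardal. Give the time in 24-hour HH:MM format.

1 October 2016 is a Saturday, so Mondays fall on 3, 10, 17, 24, 31; the last is October 31.
1 March 2017 is a Wednesday, so Sundays fall on 5, 12, 19, 26; the last is March 26.
At the standard offset (UTC−03:45), 19:31 UTC − 3h45m = 15:46 Ardal standard time.
The standard-time date in Ardal, January 14, 2017, lies within the daylight-saving period (31 October 2016 – 26 March 2017), so Ardal is on daylight time, UTC−02:45.
19:31 UTC − 2h45m = 16:46 local.

16:46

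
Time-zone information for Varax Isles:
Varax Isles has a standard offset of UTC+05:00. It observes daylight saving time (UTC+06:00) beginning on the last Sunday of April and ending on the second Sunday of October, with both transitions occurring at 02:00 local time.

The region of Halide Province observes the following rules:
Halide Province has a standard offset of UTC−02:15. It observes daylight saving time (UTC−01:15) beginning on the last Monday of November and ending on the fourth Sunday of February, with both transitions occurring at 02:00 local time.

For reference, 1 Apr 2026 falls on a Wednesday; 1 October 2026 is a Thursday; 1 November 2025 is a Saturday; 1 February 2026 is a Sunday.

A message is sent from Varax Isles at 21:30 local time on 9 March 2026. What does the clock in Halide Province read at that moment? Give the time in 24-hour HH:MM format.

1 April 2026 is a Wednesday, so Sundays fall on 5, 12, 19, 26; the last is April 26.
1 October 2026 is a Thursday, so the first Sunday is October 4 and the second is October 11.
9 March 2026 does not fall between 26 April and 11 October, so daylight saving is not in effect and Varax Isles is at UTC+05:00.
21:30 Varax Isles − 5h = 16:30 UTC.
1 November 2025 is a Saturday, so Mondays fall on 3, 10, 17, 24; the last is November 24.
1 February 2026 is a Sunday, so the first Sunday is February 1 and the fourth is February 22.
At the standard offset (UTC−02:15), 16:30 UTC − 2h15m = 14:15 Halide Province standard time.
The standard-time date in Halide Province, 9 March 2026, is outside the daylight-saving period (24 November 2025 – 22 February 2026), so Halide Province is on standard time, UTC−02:15.
16:30 UTC − 2h15m = 14:15 Halide Province.

14:15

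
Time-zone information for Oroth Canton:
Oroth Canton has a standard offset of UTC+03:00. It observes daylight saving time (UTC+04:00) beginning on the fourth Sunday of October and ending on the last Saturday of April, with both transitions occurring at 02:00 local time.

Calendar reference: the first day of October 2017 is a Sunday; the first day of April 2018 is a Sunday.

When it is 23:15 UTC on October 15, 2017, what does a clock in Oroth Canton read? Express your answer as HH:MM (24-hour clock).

1 October 2017 is a Sunday, so the first Sunday is October 1 and the fourth is October 22.
1 April 2018 is a Sunday, so Saturdays fall on 7, 14, 21, 28; the last is April 28.
At the standard offset (UTC+03:00), 23:15 UTC + 3h = 02:15 Oroth Canton standard time (rolling into the next day, 16 October 2017).
The standard-time date in Oroth Canton, October 16, 2017, is outside the daylight-saving period (22 October 2017 – 28 April 2018), so Oroth Canton is on standard time, UTC+03:00.
23:15 UTC + 3h = 02:15 local (rolling into the next day, 16 October 2017).

02:15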